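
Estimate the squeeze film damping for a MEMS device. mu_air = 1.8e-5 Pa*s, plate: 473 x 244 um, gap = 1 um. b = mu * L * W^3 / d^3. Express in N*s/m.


Step 1: Convert to SI.
L = 473e-6 m, W = 244e-6 m, d = 1e-6 m
Step 2: W^3 = (244e-6)^3 = 1.45e-11 m^3
Step 3: d^3 = (1e-6)^3 = 1.00e-18 m^3
Step 4: b = 1.8e-5 * 473e-6 * 1.45e-11 / 1.00e-18
b = 1.24e-01 N*s/m


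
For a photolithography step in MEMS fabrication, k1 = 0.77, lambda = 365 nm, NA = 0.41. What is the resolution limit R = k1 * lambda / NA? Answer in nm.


Step 1: Identify values: k1 = 0.77, lambda = 365 nm, NA = 0.41
Step 2: R = k1 * lambda / NA
R = 0.77 * 365 / 0.41
R = 685.5 nm


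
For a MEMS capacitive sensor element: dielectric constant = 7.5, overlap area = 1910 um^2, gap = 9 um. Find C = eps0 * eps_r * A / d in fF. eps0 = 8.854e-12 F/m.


Step 1: Convert area to m^2: A = 1910e-12 m^2
Step 2: Convert gap to m: d = 9e-6 m
Step 3: C = eps0 * eps_r * A / d
C = 8.854e-12 * 7.5 * 1910e-12 / 9e-6
Step 4: Convert to fF (multiply by 1e15).
C = 14.09 fF


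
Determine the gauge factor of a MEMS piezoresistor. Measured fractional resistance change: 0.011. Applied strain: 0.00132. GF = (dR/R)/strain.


Step 1: Identify values.
dR/R = 0.011, strain = 0.00132
Step 2: GF = (dR/R) / strain = 0.011 / 0.00132
GF = 8.3


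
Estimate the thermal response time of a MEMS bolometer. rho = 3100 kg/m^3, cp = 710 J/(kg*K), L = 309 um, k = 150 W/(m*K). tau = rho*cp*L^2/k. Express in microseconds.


Step 1: Convert L to m: L = 309e-6 m
Step 2: L^2 = (309e-6)^2 = 9.5481e-08 m^2
Step 3: tau = 3100 * 710 * 9.5481e-08 / 150 = 1.40102454e-03 s
Step 4: Convert to microseconds (multiply by 1e6).
tau = 1401.025 us


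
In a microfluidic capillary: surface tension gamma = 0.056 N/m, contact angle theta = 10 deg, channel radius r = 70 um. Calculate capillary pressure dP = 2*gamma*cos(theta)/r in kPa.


Step 1: cos(10 deg) = 0.9848
Step 2: Convert r to m: r = 70e-6 m
Step 3: dP = 2 * 0.056 * 0.9848 / 70e-6 = 1575.7 Pa
Step 4: Convert Pa to kPa (divide by 1000).
dP = 1.58 kPa


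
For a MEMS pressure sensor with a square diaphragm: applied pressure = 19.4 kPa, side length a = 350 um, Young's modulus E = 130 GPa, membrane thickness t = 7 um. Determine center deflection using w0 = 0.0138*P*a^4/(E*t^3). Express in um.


Step 1: Convert pressure to compatible units (E is in GPa, so P in GPa).
P = 19.4 kPa = 19.4e-6 GPa
Step 2: Compute numerator: 0.0138 * P * a^4.
a^4 = 350^4 = 15006250000
numerator = 0.0138 * 19.4e-6 * 15006250000 = 4.0175e+03
Step 3: Compute denominator: E * t^3 = 130 * 7^3 = 44590
Step 4: w0 = numerator / denominator = 4.0175e+03 / 44590 = 0.0901 um


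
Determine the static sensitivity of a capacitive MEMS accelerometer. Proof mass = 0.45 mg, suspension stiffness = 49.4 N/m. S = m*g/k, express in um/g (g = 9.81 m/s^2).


Step 1: Convert mass: m = 0.45 mg = 4.50e-07 kg
Step 2: S = m * g / k = 4.50e-07 * 9.81 / 49.4
Step 3: S = 8.94e-08 m/g
Step 4: Convert to um/g: S = 0.089 um/g


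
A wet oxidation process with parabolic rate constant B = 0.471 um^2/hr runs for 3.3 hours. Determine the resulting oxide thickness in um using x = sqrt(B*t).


Step 1: Compute B*t = 0.471 * 3.3 = 1.5543
Step 2: x = sqrt(1.5543)
x = 1.247 um


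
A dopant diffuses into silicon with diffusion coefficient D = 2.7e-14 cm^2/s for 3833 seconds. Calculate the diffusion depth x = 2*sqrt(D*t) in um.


Step 1: Compute D*t = 2.7e-14 * 3833 = 1.03491e-10 cm^2
Step 2: sqrt(D*t) = 1.0173e-05 cm
Step 3: x = 2 * 1.0173e-05 cm = 2.0346e-05 cm
Step 4: Convert to um (1 cm = 1e4 um): x = 0.203 um


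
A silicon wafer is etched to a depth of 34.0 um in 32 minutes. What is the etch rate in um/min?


Step 1: Etch rate = depth / time
Step 2: rate = 34.0 / 32
rate = 1.063 um/min


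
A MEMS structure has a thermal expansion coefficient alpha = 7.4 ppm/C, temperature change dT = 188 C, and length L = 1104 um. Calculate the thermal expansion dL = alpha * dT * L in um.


Step 1: Convert CTE: alpha = 7.4 ppm/C = 7.4e-6 /C
Step 2: dL = 7.4e-6 * 188 * 1104
dL = 1.5359 um


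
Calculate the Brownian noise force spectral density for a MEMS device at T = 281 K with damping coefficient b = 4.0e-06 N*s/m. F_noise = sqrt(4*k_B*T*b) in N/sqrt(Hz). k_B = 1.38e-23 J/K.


Step 1: Compute 4 * k_B * T * b
= 4 * 1.38e-23 * 281 * 4.0e-06
= 6.2045e-26 N^2/Hz
Step 2: F_noise = sqrt(6.2045e-26)
F_noise = 2.49e-13 N/sqrt(Hz)


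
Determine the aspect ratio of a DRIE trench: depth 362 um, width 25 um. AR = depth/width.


Step 1: AR = depth / width
Step 2: AR = 362 / 25
AR = 14.5


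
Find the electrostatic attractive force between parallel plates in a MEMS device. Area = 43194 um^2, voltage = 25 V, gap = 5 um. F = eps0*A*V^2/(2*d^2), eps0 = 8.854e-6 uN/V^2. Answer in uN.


Step 1: Identify parameters.
eps0 = 8.854e-6 uN/V^2, A = 43194 um^2, V = 25 V, d = 5 um
Step 2: Compute V^2 = 25^2 = 625
Step 3: Compute d^2 = 5^2 = 25
Step 4: F = 0.5 * 8.854e-6 * 43194 * 625 / 25
F = 4.78 uN


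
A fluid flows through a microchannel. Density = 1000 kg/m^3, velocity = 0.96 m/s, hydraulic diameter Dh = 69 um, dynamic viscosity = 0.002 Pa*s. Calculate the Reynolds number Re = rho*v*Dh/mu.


Step 1: Convert Dh to meters: Dh = 69e-6 m
Step 2: Re = rho * v * Dh / mu
Re = 1000 * 0.96 * 69e-6 / 0.002
Re = 33.12


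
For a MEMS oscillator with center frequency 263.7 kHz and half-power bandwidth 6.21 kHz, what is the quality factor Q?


Step 1: Q = f0 / bandwidth
Step 2: Q = 263.7 / 6.21
Q = 42.5


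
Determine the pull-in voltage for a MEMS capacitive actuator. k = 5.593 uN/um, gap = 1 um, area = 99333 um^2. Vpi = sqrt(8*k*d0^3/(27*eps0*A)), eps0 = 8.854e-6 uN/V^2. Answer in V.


Step 1: Compute numerator: 8 * k * d0^3 = 8 * 5.593 * 1^3 = 44.744
Step 2: Compute denominator: 27 * eps0 * A = 27 * 8.854e-6 * 99333 = 23.746348
Step 3: Vpi = sqrt(44.744 / 23.746348)
Vpi = 1.37 V


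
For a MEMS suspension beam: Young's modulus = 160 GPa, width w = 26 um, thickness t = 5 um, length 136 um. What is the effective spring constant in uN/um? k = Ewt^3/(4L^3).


Step 1: Convert E to consistent units (1 GPa = 1000 uN/um^2).
E = 160 GPa = 160000 uN/um^2
Step 2: Compute t^3 = 5^3 = 125
Step 3: Compute L^3 = 136^3 = 2515456
Step 4: k = 160000 * 26 * 125 / (4 * 2515456)
k = 51.6805 uN/um


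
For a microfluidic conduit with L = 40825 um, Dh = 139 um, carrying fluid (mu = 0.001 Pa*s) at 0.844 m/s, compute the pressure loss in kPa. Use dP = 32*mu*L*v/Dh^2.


Step 1: Convert to SI: L = 40825e-6 m, Dh = 139e-6 m
Step 2: dP = 32 * 0.001 * 40825e-6 * 0.844 / (139e-6)^2
Step 3: dP = 57067.52 Pa
Step 4: Convert to kPa: dP = 57.07 kPa


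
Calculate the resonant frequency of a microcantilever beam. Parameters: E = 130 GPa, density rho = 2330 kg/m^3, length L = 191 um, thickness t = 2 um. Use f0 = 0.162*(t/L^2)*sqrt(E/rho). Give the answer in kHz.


Step 1: Convert units to SI.
t_SI = 2e-6 m, L_SI = 191e-6 m
Step 2: Calculate sqrt(E/rho).
sqrt(130e9 / 2330) = 7469.54 m/s
Step 3: Compute f0.
f0 = 0.162 * 2e-6 / (191e-6)^2 * 7469.54 = 66339.5 Hz = 66.34 kHz


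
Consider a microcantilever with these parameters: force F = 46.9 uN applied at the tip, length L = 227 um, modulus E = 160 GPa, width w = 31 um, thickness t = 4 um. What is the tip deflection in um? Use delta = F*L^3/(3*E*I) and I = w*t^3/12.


Step 1: Calculate the second moment of area.
I = w * t^3 / 12 = 31 * 4^3 / 12 = 165.3333 um^4
Step 2: Convert E to consistent units (1 GPa = 1000 uN/um^2).
E = 160 GPa = 160000 uN/um^2
Step 3: Calculate tip deflection.
delta = F * L^3 / (3 * E * I)
delta = 46.9 * 227^3 / (3 * 160000 * 165.3333)
delta = 6.9127 um


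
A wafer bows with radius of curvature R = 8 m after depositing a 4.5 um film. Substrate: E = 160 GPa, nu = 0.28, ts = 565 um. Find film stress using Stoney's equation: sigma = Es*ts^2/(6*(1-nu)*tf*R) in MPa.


Step 1: Compute numerator: Es * ts^2 = 160 * 565^2 = 51076000 (GPa*um^2)
Step 2: Compute denominator (R in um): 6*(1-nu)*tf*R = 6*0.72*4.5*8e6 = 155520000.0 (um^2)
Step 3: sigma (GPa) = 51076000 / 155520000.0 = 3.28421e-01 GPa
Step 4: Convert to MPa (x1000): sigma = 328.4 MPa


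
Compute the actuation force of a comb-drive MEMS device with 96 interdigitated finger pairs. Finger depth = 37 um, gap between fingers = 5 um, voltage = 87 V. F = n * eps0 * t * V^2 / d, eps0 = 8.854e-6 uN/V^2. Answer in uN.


Step 1: Parameters: n=96, eps0=8.854e-6 uN/V^2, t=37 um, V=87 V, d=5 um
Step 2: V^2 = 7569
Step 3: F = 96 * 8.854e-6 * 37 * 7569 / 5
F = 47.608 uN


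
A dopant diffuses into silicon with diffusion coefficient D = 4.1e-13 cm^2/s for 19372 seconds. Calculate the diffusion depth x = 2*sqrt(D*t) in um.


Step 1: Compute D*t = 4.1e-13 * 19372 = 7.94252e-09 cm^2
Step 2: sqrt(D*t) = 8.91208e-05 cm
Step 3: x = 2 * 8.91208e-05 cm = 1.782416e-04 cm
Step 4: Convert to um (1 cm = 1e4 um): x = 1.782 um


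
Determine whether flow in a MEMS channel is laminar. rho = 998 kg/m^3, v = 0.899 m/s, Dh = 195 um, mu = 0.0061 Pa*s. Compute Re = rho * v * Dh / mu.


Step 1: Convert Dh to meters: Dh = 195e-6 m
Step 2: Re = rho * v * Dh / mu
Re = 998 * 0.899 * 195e-6 / 0.0061
Re = 28.681
Since Re = 28.681 is below ~2300, the flow is laminar.


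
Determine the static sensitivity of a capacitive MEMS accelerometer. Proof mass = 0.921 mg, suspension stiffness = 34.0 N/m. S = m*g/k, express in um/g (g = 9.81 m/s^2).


Step 1: Convert mass: m = 0.921 mg = 9.21e-07 kg
Step 2: S = m * g / k = 9.21e-07 * 9.81 / 34.0
Step 3: S = 2.66e-07 m/g
Step 4: Convert to um/g: S = 0.266 um/g


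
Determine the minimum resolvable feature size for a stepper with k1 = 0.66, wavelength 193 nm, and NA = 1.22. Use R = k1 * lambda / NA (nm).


Step 1: Identify values: k1 = 0.66, lambda = 193 nm, NA = 1.22
Step 2: R = k1 * lambda / NA
R = 0.66 * 193 / 1.22
R = 104.4 nm


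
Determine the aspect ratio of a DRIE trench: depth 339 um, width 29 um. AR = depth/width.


Step 1: AR = depth / width
Step 2: AR = 339 / 29
AR = 11.7


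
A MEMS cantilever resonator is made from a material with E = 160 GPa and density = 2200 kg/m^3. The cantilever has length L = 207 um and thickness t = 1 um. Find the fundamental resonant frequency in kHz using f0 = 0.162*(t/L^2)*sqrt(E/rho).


Step 1: Convert units to SI.
t_SI = 1e-6 m, L_SI = 207e-6 m
Step 2: Calculate sqrt(E/rho).
sqrt(160e9 / 2200) = 8528.03 m/s
Step 3: Compute f0.
f0 = 0.162 * 1e-6 / (207e-6)^2 * 8528.03 = 32242.1 Hz = 32.24 kHz


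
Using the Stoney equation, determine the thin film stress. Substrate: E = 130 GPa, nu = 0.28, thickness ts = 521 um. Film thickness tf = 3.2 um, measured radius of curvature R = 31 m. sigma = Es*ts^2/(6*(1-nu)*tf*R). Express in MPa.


Step 1: Compute numerator: Es * ts^2 = 130 * 521^2 = 35287330 (GPa*um^2)
Step 2: Compute denominator (R in um): 6*(1-nu)*tf*R = 6*0.72*3.2*31e6 = 428544000.0 (um^2)
Step 3: sigma (GPa) = 35287330 / 428544000.0 = 8.2342e-02 GPa
Step 4: Convert to MPa (x1000): sigma = 82.3 MPa


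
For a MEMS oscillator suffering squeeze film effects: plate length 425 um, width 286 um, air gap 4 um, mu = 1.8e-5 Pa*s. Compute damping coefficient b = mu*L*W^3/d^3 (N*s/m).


Step 1: Convert to SI.
L = 425e-6 m, W = 286e-6 m, d = 4e-6 m
Step 2: W^3 = (286e-6)^3 = 2.34e-11 m^3
Step 3: d^3 = (4e-6)^3 = 6.40e-17 m^3
Step 4: b = 1.8e-5 * 425e-6 * 2.34e-11 / 6.40e-17
b = 2.80e-03 N*s/m


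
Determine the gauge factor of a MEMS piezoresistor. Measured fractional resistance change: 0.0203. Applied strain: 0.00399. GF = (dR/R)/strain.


Step 1: Identify values.
dR/R = 0.0203, strain = 0.00399
Step 2: GF = (dR/R) / strain = 0.0203 / 0.00399
GF = 5.1


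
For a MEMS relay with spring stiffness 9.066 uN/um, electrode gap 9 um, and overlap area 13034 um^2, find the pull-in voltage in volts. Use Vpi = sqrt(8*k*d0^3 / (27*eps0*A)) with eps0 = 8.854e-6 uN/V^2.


Step 1: Compute numerator: 8 * k * d0^3 = 8 * 9.066 * 9^3 = 52872.912
Step 2: Compute denominator: 27 * eps0 * A = 27 * 8.854e-6 * 13034 = 3.115882
Step 3: Vpi = sqrt(52872.912 / 3.115882)
Vpi = 130.26 V


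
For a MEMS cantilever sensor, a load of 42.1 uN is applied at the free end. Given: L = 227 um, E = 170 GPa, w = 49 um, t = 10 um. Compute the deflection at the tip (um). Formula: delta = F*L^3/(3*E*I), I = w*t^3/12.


Step 1: Calculate the second moment of area.
I = w * t^3 / 12 = 49 * 10^3 / 12 = 4083.3333 um^4
Step 2: Convert E to consistent units (1 GPa = 1000 uN/um^2).
E = 170 GPa = 170000 uN/um^2
Step 3: Calculate tip deflection.
delta = F * L^3 / (3 * E * I)
delta = 42.1 * 227^3 / (3 * 170000 * 4083.3333)
delta = 0.2365 um


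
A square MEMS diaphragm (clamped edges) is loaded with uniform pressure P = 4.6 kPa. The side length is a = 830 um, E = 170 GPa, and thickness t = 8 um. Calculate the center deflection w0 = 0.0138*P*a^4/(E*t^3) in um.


Step 1: Convert pressure to compatible units (E is in GPa, so P in GPa).
P = 4.6 kPa = 4.6e-6 GPa
Step 2: Compute numerator: 0.0138 * P * a^4.
a^4 = 830^4 = 474583210000
numerator = 0.0138 * 4.6e-6 * 474583210000 = 3.01265e+04
Step 3: Compute denominator: E * t^3 = 170 * 8^3 = 87040
Step 4: w0 = numerator / denominator = 3.01265e+04 / 87040 = 0.3461 um


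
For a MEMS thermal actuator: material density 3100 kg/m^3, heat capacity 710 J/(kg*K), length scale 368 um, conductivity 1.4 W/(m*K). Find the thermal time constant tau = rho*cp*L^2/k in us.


Step 1: Convert L to m: L = 368e-6 m
Step 2: L^2 = (368e-6)^2 = 1.35424e-07 m^2
Step 3: tau = 3100 * 710 * 1.35424e-07 / 1.4 = 2.1290587429e-01 s
Step 4: Convert to microseconds (multiply by 1e6).
tau = 212905.874 us


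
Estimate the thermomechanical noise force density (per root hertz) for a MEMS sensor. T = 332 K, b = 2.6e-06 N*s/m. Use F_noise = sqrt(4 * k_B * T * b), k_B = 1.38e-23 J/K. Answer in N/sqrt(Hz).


Step 1: Compute 4 * k_B * T * b
= 4 * 1.38e-23 * 332 * 2.6e-06
= 4.7649e-26 N^2/Hz
Step 2: F_noise = sqrt(4.7649e-26)
F_noise = 2.18e-13 N/sqrt(Hz)


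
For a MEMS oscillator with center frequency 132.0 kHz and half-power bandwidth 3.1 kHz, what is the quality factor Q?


Step 1: Q = f0 / bandwidth
Step 2: Q = 132.0 / 3.1
Q = 42.6


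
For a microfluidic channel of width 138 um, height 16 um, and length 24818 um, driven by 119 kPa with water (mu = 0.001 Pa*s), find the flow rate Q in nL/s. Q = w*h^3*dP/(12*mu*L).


Step 1: Convert all dimensions to SI (meters).
w = 138e-6 m, h = 16e-6 m, L = 24818e-6 m, dP = 119e3 Pa
Step 2: Q = w * h^3 * dP / (12 * mu * L)
Q = 138e-6 * (16e-6)^3 * 119e3 / (12 * 0.001 * 24818e-6) = 2.258593e-10 m^3/s
Step 3: Convert Q from m^3/s to nL/s (1 m^3 = 1e12 nL, so multiply by 1e12).
Q = 225.859 nL/s


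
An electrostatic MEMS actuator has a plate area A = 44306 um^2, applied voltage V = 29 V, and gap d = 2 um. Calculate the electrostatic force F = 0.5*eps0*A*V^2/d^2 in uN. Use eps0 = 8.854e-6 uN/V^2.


Step 1: Identify parameters.
eps0 = 8.854e-6 uN/V^2, A = 44306 um^2, V = 29 V, d = 2 um
Step 2: Compute V^2 = 29^2 = 841
Step 3: Compute d^2 = 2^2 = 4
Step 4: F = 0.5 * 8.854e-6 * 44306 * 841 / 4
F = 41.239 uN


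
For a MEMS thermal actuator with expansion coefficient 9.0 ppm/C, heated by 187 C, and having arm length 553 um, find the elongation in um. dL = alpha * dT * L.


Step 1: Convert CTE: alpha = 9.0 ppm/C = 9.0e-6 /C
Step 2: dL = 9.0e-6 * 187 * 553
dL = 0.9307 um


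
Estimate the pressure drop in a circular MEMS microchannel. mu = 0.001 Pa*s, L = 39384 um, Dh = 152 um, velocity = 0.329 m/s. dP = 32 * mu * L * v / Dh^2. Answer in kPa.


Step 1: Convert to SI: L = 39384e-6 m, Dh = 152e-6 m
Step 2: dP = 32 * 0.001 * 39384e-6 * 0.329 / (152e-6)^2
Step 3: dP = 17946.45 Pa
Step 4: Convert to kPa: dP = 17.95 kPa


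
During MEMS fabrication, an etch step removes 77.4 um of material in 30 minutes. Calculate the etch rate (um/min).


Step 1: Etch rate = depth / time
Step 2: rate = 77.4 / 30
rate = 2.58 um/min


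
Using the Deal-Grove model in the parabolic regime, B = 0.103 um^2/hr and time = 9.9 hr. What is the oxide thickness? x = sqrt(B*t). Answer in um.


Step 1: Compute B*t = 0.103 * 9.9 = 1.0197
Step 2: x = sqrt(1.0197)
x = 1.01 um


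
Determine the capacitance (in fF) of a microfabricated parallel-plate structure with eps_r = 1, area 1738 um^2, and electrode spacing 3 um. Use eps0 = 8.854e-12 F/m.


Step 1: Convert area to m^2: A = 1738e-12 m^2
Step 2: Convert gap to m: d = 3e-6 m
Step 3: C = eps0 * eps_r * A / d
C = 8.854e-12 * 1 * 1738e-12 / 3e-6
Step 4: Convert to fF (multiply by 1e15).
C = 5.13 fF


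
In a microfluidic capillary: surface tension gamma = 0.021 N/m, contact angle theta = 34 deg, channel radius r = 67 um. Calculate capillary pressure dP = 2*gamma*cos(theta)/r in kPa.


Step 1: cos(34 deg) = 0.829
Step 2: Convert r to m: r = 67e-6 m
Step 3: dP = 2 * 0.021 * 0.829 / 67e-6 = 519.7 Pa
Step 4: Convert Pa to kPa (divide by 1000).
dP = 0.52 kPa


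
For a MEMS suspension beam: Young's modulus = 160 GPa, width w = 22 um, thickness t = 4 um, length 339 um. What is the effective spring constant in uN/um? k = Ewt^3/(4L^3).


Step 1: Convert E to consistent units (1 GPa = 1000 uN/um^2).
E = 160 GPa = 160000 uN/um^2
Step 2: Compute t^3 = 4^3 = 64
Step 3: Compute L^3 = 339^3 = 38958219
Step 4: k = 160000 * 22 * 64 / (4 * 38958219)
k = 1.4457 uN/um


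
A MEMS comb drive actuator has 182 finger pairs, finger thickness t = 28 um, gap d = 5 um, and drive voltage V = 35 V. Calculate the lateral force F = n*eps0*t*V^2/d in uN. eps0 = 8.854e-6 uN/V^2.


Step 1: Parameters: n=182, eps0=8.854e-6 uN/V^2, t=28 um, V=35 V, d=5 um
Step 2: V^2 = 1225
Step 3: F = 182 * 8.854e-6 * 28 * 1225 / 5
F = 11.054 uN


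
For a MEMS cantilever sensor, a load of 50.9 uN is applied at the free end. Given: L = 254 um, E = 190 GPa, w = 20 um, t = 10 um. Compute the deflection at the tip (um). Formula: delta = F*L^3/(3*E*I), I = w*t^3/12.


Step 1: Calculate the second moment of area.
I = w * t^3 / 12 = 20 * 10^3 / 12 = 1666.6667 um^4
Step 2: Convert E to consistent units (1 GPa = 1000 uN/um^2).
E = 190 GPa = 190000 uN/um^2
Step 3: Calculate tip deflection.
delta = F * L^3 / (3 * E * I)
delta = 50.9 * 254^3 / (3 * 190000 * 1666.6667)
delta = 0.878 um


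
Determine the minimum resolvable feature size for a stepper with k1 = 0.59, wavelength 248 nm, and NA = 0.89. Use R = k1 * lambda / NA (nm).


Step 1: Identify values: k1 = 0.59, lambda = 248 nm, NA = 0.89
Step 2: R = k1 * lambda / NA
R = 0.59 * 248 / 0.89
R = 164.4 nm


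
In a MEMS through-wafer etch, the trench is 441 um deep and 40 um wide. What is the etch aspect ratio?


Step 1: AR = depth / width
Step 2: AR = 441 / 40
AR = 11.0


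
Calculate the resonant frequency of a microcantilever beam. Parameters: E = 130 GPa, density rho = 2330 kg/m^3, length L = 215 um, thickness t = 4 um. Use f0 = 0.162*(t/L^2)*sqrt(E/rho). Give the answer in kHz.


Step 1: Convert units to SI.
t_SI = 4e-6 m, L_SI = 215e-6 m
Step 2: Calculate sqrt(E/rho).
sqrt(130e9 / 2330) = 7469.54 m/s
Step 3: Compute f0.
f0 = 0.162 * 4e-6 / (215e-6)^2 * 7469.54 = 104710.9 Hz = 104.71 kHz


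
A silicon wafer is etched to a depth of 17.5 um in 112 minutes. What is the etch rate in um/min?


Step 1: Etch rate = depth / time
Step 2: rate = 17.5 / 112
rate = 0.156 um/min


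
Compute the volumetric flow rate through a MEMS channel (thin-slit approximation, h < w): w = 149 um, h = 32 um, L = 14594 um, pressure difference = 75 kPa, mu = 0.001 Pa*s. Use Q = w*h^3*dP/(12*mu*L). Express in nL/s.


Step 1: Convert all dimensions to SI (meters).
w = 149e-6 m, h = 32e-6 m, L = 14594e-6 m, dP = 75e3 Pa
Step 2: Q = w * h^3 * dP / (12 * mu * L)
Q = 149e-6 * (32e-6)^3 * 75e3 / (12 * 0.001 * 14594e-6) = 2.09094148e-09 m^3/s
Step 3: Convert Q from m^3/s to nL/s (1 m^3 = 1e12 nL, so multiply by 1e12).
Q = 2090.941 nL/s


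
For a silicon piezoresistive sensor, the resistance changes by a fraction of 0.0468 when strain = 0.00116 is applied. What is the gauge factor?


Step 1: Identify values.
dR/R = 0.0468, strain = 0.00116
Step 2: GF = (dR/R) / strain = 0.0468 / 0.00116
GF = 40.3


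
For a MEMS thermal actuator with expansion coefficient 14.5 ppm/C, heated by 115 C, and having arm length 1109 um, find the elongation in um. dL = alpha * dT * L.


Step 1: Convert CTE: alpha = 14.5 ppm/C = 14.5e-6 /C
Step 2: dL = 14.5e-6 * 115 * 1109
dL = 1.8493 um


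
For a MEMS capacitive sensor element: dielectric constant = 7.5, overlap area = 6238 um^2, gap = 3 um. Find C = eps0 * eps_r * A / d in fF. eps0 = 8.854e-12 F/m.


Step 1: Convert area to m^2: A = 6238e-12 m^2
Step 2: Convert gap to m: d = 3e-6 m
Step 3: C = eps0 * eps_r * A / d
C = 8.854e-12 * 7.5 * 6238e-12 / 3e-6
Step 4: Convert to fF (multiply by 1e15).
C = 138.08 fF


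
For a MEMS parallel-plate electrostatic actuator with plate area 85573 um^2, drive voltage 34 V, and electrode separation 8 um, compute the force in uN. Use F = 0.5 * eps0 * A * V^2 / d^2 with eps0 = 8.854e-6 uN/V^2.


Step 1: Identify parameters.
eps0 = 8.854e-6 uN/V^2, A = 85573 um^2, V = 34 V, d = 8 um
Step 2: Compute V^2 = 34^2 = 1156
Step 3: Compute d^2 = 8^2 = 64
Step 4: F = 0.5 * 8.854e-6 * 85573 * 1156 / 64
F = 6.843 uN


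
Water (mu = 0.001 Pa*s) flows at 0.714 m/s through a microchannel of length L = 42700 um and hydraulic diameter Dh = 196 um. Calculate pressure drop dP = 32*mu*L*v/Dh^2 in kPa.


Step 1: Convert to SI: L = 42700e-6 m, Dh = 196e-6 m
Step 2: dP = 32 * 0.001 * 42700e-6 * 0.714 / (196e-6)^2
Step 3: dP = 25395.92 Pa
Step 4: Convert to kPa: dP = 25.4 kPa


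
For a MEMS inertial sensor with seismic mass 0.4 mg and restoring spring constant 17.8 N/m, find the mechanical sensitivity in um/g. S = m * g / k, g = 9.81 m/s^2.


Step 1: Convert mass: m = 0.4 mg = 4.00e-07 kg
Step 2: S = m * g / k = 4.00e-07 * 9.81 / 17.8
Step 3: S = 2.20e-07 m/g
Step 4: Convert to um/g: S = 0.22 um/g


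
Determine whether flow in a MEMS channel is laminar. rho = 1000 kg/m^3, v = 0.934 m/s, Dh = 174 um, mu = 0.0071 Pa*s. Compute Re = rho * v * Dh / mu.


Step 1: Convert Dh to meters: Dh = 174e-6 m
Step 2: Re = rho * v * Dh / mu
Re = 1000 * 0.934 * 174e-6 / 0.0071
Re = 22.89
Since Re = 22.89 is below ~2300, the flow is laminar.


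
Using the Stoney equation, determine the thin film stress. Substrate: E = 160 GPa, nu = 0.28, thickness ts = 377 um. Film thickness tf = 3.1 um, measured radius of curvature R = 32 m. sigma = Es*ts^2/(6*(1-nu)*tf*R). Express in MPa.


Step 1: Compute numerator: Es * ts^2 = 160 * 377^2 = 22740640 (GPa*um^2)
Step 2: Compute denominator (R in um): 6*(1-nu)*tf*R = 6*0.72*3.1*32e6 = 428544000.0 (um^2)
Step 3: sigma (GPa) = 22740640 / 428544000.0 = 5.3065e-02 GPa
Step 4: Convert to MPa (x1000): sigma = 53.1 MPa


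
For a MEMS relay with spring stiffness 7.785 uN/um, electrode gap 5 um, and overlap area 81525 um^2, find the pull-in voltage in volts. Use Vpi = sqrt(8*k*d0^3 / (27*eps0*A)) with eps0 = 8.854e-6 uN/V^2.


Step 1: Compute numerator: 8 * k * d0^3 = 8 * 7.785 * 5^3 = 7785.0
Step 2: Compute denominator: 27 * eps0 * A = 27 * 8.854e-6 * 81525 = 19.489203
Step 3: Vpi = sqrt(7785.0 / 19.489203)
Vpi = 19.99 V


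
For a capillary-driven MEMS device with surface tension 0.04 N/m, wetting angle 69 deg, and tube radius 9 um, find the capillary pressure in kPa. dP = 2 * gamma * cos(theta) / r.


Step 1: cos(69 deg) = 0.3584
Step 2: Convert r to m: r = 9e-6 m
Step 3: dP = 2 * 0.04 * 0.3584 / 9e-6 = 3185.8 Pa
Step 4: Convert Pa to kPa (divide by 1000).
dP = 3.19 kPa


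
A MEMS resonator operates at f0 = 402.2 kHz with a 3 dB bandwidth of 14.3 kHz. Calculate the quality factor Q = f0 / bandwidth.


Step 1: Q = f0 / bandwidth
Step 2: Q = 402.2 / 14.3
Q = 28.1


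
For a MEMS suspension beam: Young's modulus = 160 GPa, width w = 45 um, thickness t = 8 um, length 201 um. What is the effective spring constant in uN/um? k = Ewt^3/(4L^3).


Step 1: Convert E to consistent units (1 GPa = 1000 uN/um^2).
E = 160 GPa = 160000 uN/um^2
Step 2: Compute t^3 = 8^3 = 512
Step 3: Compute L^3 = 201^3 = 8120601
Step 4: k = 160000 * 45 * 512 / (4 * 8120601)
k = 113.4891 uN/um


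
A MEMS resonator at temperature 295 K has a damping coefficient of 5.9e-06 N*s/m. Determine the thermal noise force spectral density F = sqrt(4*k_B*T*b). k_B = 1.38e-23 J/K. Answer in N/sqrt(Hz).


Step 1: Compute 4 * k_B * T * b
= 4 * 1.38e-23 * 295 * 5.9e-06
= 9.6076e-26 N^2/Hz
Step 2: F_noise = sqrt(9.6076e-26)
F_noise = 3.10e-13 N/sqrt(Hz)


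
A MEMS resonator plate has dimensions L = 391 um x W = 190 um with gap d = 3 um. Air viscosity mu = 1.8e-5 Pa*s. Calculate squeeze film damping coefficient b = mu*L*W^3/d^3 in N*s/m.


Step 1: Convert to SI.
L = 391e-6 m, W = 190e-6 m, d = 3e-6 m
Step 2: W^3 = (190e-6)^3 = 6.86e-12 m^3
Step 3: d^3 = (3e-6)^3 = 2.70e-17 m^3
Step 4: b = 1.8e-5 * 391e-6 * 6.86e-12 / 2.70e-17
b = 1.79e-03 N*s/m


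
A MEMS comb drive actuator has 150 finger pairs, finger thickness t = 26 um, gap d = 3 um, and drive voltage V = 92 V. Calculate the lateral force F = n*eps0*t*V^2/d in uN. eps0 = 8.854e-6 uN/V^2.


Step 1: Parameters: n=150, eps0=8.854e-6 uN/V^2, t=26 um, V=92 V, d=3 um
Step 2: V^2 = 8464
Step 3: F = 150 * 8.854e-6 * 26 * 8464 / 3
F = 97.422 uN


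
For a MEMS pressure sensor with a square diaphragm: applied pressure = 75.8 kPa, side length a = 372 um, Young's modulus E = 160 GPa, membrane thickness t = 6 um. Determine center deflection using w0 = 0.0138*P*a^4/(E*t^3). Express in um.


Step 1: Convert pressure to compatible units (E is in GPa, so P in GPa).
P = 75.8 kPa = 75.8e-6 GPa
Step 2: Compute numerator: 0.0138 * P * a^4.
a^4 = 372^4 = 19150131456
numerator = 0.0138 * 75.8e-6 * 19150131456 = 2.00318e+04
Step 3: Compute denominator: E * t^3 = 160 * 6^3 = 34560
Step 4: w0 = numerator / denominator = 2.00318e+04 / 34560 = 0.5796 um


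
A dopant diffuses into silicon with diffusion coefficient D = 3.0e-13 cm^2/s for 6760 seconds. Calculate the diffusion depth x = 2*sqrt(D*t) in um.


Step 1: Compute D*t = 3.0e-13 * 6760 = 2.028e-09 cm^2
Step 2: sqrt(D*t) = 4.5033e-05 cm
Step 3: x = 2 * 4.5033e-05 cm = 9.0066e-05 cm
Step 4: Convert to um (1 cm = 1e4 um): x = 0.901 um


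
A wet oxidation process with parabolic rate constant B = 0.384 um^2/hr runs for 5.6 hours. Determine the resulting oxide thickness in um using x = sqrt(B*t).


Step 1: Compute B*t = 0.384 * 5.6 = 2.1504
Step 2: x = sqrt(2.1504)
x = 1.466 um


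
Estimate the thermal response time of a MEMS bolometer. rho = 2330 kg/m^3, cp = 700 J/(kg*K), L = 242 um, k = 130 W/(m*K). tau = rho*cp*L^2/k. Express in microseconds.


Step 1: Convert L to m: L = 242e-6 m
Step 2: L^2 = (242e-6)^2 = 5.8564e-08 m^2
Step 3: tau = 2330 * 700 * 5.8564e-08 / 130 = 7.3475295e-04 s
Step 4: Convert to microseconds (multiply by 1e6).
tau = 734.753 us


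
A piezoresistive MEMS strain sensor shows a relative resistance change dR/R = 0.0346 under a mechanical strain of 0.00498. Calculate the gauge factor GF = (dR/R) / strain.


Step 1: Identify values.
dR/R = 0.0346, strain = 0.00498
Step 2: GF = (dR/R) / strain = 0.0346 / 0.00498
GF = 6.9


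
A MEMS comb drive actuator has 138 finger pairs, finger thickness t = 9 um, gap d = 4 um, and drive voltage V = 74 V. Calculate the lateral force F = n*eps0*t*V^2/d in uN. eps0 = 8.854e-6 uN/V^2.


Step 1: Parameters: n=138, eps0=8.854e-6 uN/V^2, t=9 um, V=74 V, d=4 um
Step 2: V^2 = 5476
Step 3: F = 138 * 8.854e-6 * 9 * 5476 / 4
F = 15.054 uN


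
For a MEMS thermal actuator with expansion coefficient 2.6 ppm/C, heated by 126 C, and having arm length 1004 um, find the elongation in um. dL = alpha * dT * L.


Step 1: Convert CTE: alpha = 2.6 ppm/C = 2.6e-6 /C
Step 2: dL = 2.6e-6 * 126 * 1004
dL = 0.3289 um


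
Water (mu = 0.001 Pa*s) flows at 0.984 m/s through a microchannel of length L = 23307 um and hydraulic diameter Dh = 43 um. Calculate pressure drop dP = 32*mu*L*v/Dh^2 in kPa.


Step 1: Convert to SI: L = 23307e-6 m, Dh = 43e-6 m
Step 2: dP = 32 * 0.001 * 23307e-6 * 0.984 / (43e-6)^2
Step 3: dP = 396912.29 Pa
Step 4: Convert to kPa: dP = 396.91 kPa


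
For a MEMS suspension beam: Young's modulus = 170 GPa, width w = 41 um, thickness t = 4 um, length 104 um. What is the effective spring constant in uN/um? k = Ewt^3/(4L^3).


Step 1: Convert E to consistent units (1 GPa = 1000 uN/um^2).
E = 170 GPa = 170000 uN/um^2
Step 2: Compute t^3 = 4^3 = 64
Step 3: Compute L^3 = 104^3 = 1124864
Step 4: k = 170000 * 41 * 64 / (4 * 1124864)
k = 99.1409 uN/um


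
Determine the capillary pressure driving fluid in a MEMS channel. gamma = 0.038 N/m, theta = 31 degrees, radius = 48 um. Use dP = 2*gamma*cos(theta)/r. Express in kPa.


Step 1: cos(31 deg) = 0.8572
Step 2: Convert r to m: r = 48e-6 m
Step 3: dP = 2 * 0.038 * 0.8572 / 48e-6 = 1357.2 Pa
Step 4: Convert Pa to kPa (divide by 1000).
dP = 1.36 kPa


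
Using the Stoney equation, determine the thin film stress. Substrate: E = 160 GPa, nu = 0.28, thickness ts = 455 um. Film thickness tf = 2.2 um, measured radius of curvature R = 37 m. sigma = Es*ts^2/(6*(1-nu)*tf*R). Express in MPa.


Step 1: Compute numerator: Es * ts^2 = 160 * 455^2 = 33124000 (GPa*um^2)
Step 2: Compute denominator (R in um): 6*(1-nu)*tf*R = 6*0.72*2.2*37e6 = 351648000.0 (um^2)
Step 3: sigma (GPa) = 33124000 / 351648000.0 = 9.4196e-02 GPa
Step 4: Convert to MPa (x1000): sigma = 94.2 MPa


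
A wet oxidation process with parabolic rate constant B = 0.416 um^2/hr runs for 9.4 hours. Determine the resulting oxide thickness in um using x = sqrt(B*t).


Step 1: Compute B*t = 0.416 * 9.4 = 3.9104
Step 2: x = sqrt(3.9104)
x = 1.977 um


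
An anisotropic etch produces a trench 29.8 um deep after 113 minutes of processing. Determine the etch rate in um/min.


Step 1: Etch rate = depth / time
Step 2: rate = 29.8 / 113
rate = 0.264 um/min


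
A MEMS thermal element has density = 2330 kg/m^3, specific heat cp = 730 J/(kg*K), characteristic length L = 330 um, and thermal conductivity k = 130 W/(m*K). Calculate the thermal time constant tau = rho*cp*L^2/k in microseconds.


Step 1: Convert L to m: L = 330e-6 m
Step 2: L^2 = (330e-6)^2 = 1.089e-07 m^2
Step 3: tau = 2330 * 730 * 1.089e-07 / 130 = 1.42483085e-03 s
Step 4: Convert to microseconds (multiply by 1e6).
tau = 1424.831 us


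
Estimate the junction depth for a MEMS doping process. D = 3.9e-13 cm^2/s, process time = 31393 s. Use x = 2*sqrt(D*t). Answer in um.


Step 1: Compute D*t = 3.9e-13 * 31393 = 1.224327e-08 cm^2
Step 2: sqrt(D*t) = 1.10649e-04 cm
Step 3: x = 2 * 1.10649e-04 cm = 2.21298e-04 cm
Step 4: Convert to um (1 cm = 1e4 um): x = 2.213 um


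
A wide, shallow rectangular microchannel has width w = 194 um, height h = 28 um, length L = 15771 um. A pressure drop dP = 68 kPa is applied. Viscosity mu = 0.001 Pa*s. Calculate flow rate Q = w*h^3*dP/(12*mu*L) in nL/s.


Step 1: Convert all dimensions to SI (meters).
w = 194e-6 m, h = 28e-6 m, L = 15771e-6 m, dP = 68e3 Pa
Step 2: Q = w * h^3 * dP / (12 * mu * L)
Q = 194e-6 * (28e-6)^3 * 68e3 / (12 * 0.001 * 15771e-6) = 1.53018612e-09 m^3/s
Step 3: Convert Q from m^3/s to nL/s (1 m^3 = 1e12 nL, so multiply by 1e12).
Q = 1530.186 nL/s


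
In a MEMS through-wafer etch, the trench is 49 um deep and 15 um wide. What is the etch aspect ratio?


Step 1: AR = depth / width
Step 2: AR = 49 / 15
AR = 3.3


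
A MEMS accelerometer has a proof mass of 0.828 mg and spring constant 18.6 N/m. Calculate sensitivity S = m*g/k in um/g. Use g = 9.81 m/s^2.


Step 1: Convert mass: m = 0.828 mg = 8.28e-07 kg
Step 2: S = m * g / k = 8.28e-07 * 9.81 / 18.6
Step 3: S = 4.37e-07 m/g
Step 4: Convert to um/g: S = 0.437 um/g


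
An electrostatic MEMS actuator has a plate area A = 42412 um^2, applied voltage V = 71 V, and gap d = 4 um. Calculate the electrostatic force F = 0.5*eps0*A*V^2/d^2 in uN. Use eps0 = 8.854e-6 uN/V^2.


Step 1: Identify parameters.
eps0 = 8.854e-6 uN/V^2, A = 42412 um^2, V = 71 V, d = 4 um
Step 2: Compute V^2 = 71^2 = 5041
Step 3: Compute d^2 = 4^2 = 16
Step 4: F = 0.5 * 8.854e-6 * 42412 * 5041 / 16
F = 59.155 uN


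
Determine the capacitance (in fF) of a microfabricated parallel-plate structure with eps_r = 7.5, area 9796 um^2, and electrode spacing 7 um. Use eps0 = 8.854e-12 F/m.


Step 1: Convert area to m^2: A = 9796e-12 m^2
Step 2: Convert gap to m: d = 7e-6 m
Step 3: C = eps0 * eps_r * A / d
C = 8.854e-12 * 7.5 * 9796e-12 / 7e-6
Step 4: Convert to fF (multiply by 1e15).
C = 92.93 fF


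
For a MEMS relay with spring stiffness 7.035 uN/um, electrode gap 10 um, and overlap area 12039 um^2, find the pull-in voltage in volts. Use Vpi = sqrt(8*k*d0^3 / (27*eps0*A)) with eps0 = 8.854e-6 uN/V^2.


Step 1: Compute numerator: 8 * k * d0^3 = 8 * 7.035 * 10^3 = 56280.0
Step 2: Compute denominator: 27 * eps0 * A = 27 * 8.854e-6 * 12039 = 2.878019
Step 3: Vpi = sqrt(56280.0 / 2.878019)
Vpi = 139.84 V


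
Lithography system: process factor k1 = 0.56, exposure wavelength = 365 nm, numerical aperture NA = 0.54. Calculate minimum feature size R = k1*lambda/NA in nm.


Step 1: Identify values: k1 = 0.56, lambda = 365 nm, NA = 0.54
Step 2: R = k1 * lambda / NA
R = 0.56 * 365 / 0.54
R = 378.5 nm


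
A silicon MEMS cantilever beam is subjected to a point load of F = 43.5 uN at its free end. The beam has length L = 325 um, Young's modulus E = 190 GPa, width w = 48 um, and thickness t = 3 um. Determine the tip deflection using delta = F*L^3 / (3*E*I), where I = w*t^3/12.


Step 1: Calculate the second moment of area.
I = w * t^3 / 12 = 48 * 3^3 / 12 = 108.0 um^4
Step 2: Convert E to consistent units (1 GPa = 1000 uN/um^2).
E = 190 GPa = 190000 uN/um^2
Step 3: Calculate tip deflection.
delta = F * L^3 / (3 * E * I)
delta = 43.5 * 325^3 / (3 * 190000 * 108.0)
delta = 24.2572 um


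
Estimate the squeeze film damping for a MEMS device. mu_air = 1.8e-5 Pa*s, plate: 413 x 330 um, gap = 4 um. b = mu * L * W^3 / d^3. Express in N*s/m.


Step 1: Convert to SI.
L = 413e-6 m, W = 330e-6 m, d = 4e-6 m
Step 2: W^3 = (330e-6)^3 = 3.59e-11 m^3
Step 3: d^3 = (4e-6)^3 = 6.40e-17 m^3
Step 4: b = 1.8e-5 * 413e-6 * 3.59e-11 / 6.40e-17
b = 4.17e-03 N*s/m


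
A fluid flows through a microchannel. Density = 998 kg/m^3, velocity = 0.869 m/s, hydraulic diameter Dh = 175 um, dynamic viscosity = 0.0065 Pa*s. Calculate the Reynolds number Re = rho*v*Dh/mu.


Step 1: Convert Dh to meters: Dh = 175e-6 m
Step 2: Re = rho * v * Dh / mu
Re = 998 * 0.869 * 175e-6 / 0.0065
Re = 23.349


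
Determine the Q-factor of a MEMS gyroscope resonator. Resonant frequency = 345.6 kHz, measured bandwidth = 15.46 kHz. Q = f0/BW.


Step 1: Q = f0 / bandwidth
Step 2: Q = 345.6 / 15.46
Q = 22.4


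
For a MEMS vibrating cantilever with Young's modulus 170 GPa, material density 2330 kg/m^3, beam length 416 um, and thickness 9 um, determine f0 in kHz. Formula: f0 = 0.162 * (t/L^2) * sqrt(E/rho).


Step 1: Convert units to SI.
t_SI = 9e-6 m, L_SI = 416e-6 m
Step 2: Calculate sqrt(E/rho).
sqrt(170e9 / 2330) = 8541.74 m/s
Step 3: Compute f0.
f0 = 0.162 * 9e-6 / (416e-6)^2 * 8541.74 = 71964.3 Hz = 71.96 kHz


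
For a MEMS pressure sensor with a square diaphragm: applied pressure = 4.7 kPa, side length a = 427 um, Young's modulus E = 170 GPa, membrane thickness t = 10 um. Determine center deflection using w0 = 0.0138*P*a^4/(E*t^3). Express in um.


Step 1: Convert pressure to compatible units (E is in GPa, so P in GPa).
P = 4.7 kPa = 4.7e-6 GPa
Step 2: Compute numerator: 0.0138 * P * a^4.
a^4 = 427^4 = 33243864241
numerator = 0.0138 * 4.7e-6 * 33243864241 = 2.1562e+03
Step 3: Compute denominator: E * t^3 = 170 * 10^3 = 170000
Step 4: w0 = numerator / denominator = 2.1562e+03 / 170000 = 0.0127 um


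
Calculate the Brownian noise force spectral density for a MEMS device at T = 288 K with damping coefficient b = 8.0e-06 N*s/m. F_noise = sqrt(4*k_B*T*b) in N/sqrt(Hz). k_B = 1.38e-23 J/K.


Step 1: Compute 4 * k_B * T * b
= 4 * 1.38e-23 * 288 * 8.0e-06
= 1.2718e-25 N^2/Hz
Step 2: F_noise = sqrt(1.2718e-25)
F_noise = 3.57e-13 N/sqrt(Hz)


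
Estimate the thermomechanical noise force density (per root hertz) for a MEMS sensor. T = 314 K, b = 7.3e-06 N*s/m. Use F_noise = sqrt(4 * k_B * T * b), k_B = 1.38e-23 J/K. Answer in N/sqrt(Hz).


Step 1: Compute 4 * k_B * T * b
= 4 * 1.38e-23 * 314 * 7.3e-06
= 1.2653e-25 N^2/Hz
Step 2: F_noise = sqrt(1.2653e-25)
F_noise = 3.56e-13 N/sqrt(Hz)


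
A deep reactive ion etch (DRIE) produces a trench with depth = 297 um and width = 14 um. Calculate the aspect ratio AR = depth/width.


Step 1: AR = depth / width
Step 2: AR = 297 / 14
AR = 21.2


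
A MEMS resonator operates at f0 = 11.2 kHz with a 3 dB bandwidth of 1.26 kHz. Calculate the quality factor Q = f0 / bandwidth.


Step 1: Q = f0 / bandwidth
Step 2: Q = 11.2 / 1.26
Q = 8.9


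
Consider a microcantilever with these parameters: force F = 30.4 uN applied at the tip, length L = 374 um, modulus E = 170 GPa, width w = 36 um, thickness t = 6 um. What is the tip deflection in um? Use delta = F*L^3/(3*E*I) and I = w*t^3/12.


Step 1: Calculate the second moment of area.
I = w * t^3 / 12 = 36 * 6^3 / 12 = 648.0 um^4
Step 2: Convert E to consistent units (1 GPa = 1000 uN/um^2).
E = 170 GPa = 170000 uN/um^2
Step 3: Calculate tip deflection.
delta = F * L^3 / (3 * E * I)
delta = 30.4 * 374^3 / (3 * 170000 * 648.0)
delta = 4.8122 um


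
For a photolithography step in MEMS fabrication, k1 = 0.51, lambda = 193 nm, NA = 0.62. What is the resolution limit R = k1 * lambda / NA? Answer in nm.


Step 1: Identify values: k1 = 0.51, lambda = 193 nm, NA = 0.62
Step 2: R = k1 * lambda / NA
R = 0.51 * 193 / 0.62
R = 158.8 nm


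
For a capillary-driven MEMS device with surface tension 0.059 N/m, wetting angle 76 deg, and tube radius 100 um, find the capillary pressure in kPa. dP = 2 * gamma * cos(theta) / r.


Step 1: cos(76 deg) = 0.2419
Step 2: Convert r to m: r = 100e-6 m
Step 3: dP = 2 * 0.059 * 0.2419 / 100e-6 = 285.4 Pa
Step 4: Convert Pa to kPa (divide by 1000).
dP = 0.29 kPa


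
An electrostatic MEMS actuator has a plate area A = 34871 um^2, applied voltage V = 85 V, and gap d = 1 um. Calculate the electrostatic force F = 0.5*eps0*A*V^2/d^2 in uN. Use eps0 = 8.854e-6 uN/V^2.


Step 1: Identify parameters.
eps0 = 8.854e-6 uN/V^2, A = 34871 um^2, V = 85 V, d = 1 um
Step 2: Compute V^2 = 85^2 = 7225
Step 3: Compute d^2 = 1^2 = 1
Step 4: F = 0.5 * 8.854e-6 * 34871 * 7225 / 1
F = 1115.352 uN


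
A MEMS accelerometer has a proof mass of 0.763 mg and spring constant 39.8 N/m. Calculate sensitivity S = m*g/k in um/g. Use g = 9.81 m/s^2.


Step 1: Convert mass: m = 0.763 mg = 7.63e-07 kg
Step 2: S = m * g / k = 7.63e-07 * 9.81 / 39.8
Step 3: S = 1.88e-07 m/g
Step 4: Convert to um/g: S = 0.188 um/g


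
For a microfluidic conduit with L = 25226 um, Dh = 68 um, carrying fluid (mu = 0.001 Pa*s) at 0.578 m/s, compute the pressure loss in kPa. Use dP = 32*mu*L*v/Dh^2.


Step 1: Convert to SI: L = 25226e-6 m, Dh = 68e-6 m
Step 2: dP = 32 * 0.001 * 25226e-6 * 0.578 / (68e-6)^2
Step 3: dP = 100904.00 Pa
Step 4: Convert to kPa: dP = 100.9 kPa


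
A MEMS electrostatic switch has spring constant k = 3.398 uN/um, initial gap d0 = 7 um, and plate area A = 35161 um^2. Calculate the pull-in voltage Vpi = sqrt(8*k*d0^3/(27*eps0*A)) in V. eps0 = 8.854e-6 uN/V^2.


Step 1: Compute numerator: 8 * k * d0^3 = 8 * 3.398 * 7^3 = 9324.112
Step 2: Compute denominator: 27 * eps0 * A = 27 * 8.854e-6 * 35161 = 8.405518
Step 3: Vpi = sqrt(9324.112 / 8.405518)
Vpi = 33.31 V


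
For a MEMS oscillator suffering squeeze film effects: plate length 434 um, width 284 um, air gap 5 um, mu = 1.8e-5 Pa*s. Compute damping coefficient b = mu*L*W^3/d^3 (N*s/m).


Step 1: Convert to SI.
L = 434e-6 m, W = 284e-6 m, d = 5e-6 m
Step 2: W^3 = (284e-6)^3 = 2.29e-11 m^3
Step 3: d^3 = (5e-6)^3 = 1.25e-16 m^3
Step 4: b = 1.8e-5 * 434e-6 * 2.29e-11 / 1.25e-16
b = 1.43e-03 N*s/m
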